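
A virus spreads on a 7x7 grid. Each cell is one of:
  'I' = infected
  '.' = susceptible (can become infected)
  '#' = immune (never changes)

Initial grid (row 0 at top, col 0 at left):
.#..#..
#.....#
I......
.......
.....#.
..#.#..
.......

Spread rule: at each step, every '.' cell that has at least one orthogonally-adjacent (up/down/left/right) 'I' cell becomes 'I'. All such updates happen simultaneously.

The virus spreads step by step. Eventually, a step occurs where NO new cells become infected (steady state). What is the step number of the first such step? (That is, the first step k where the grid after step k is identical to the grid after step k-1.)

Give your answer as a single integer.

Answer: 11

Derivation:
Step 0 (initial): 1 infected
Step 1: +2 new -> 3 infected
Step 2: +4 new -> 7 infected
Step 3: +5 new -> 12 infected
Step 4: +7 new -> 19 infected
Step 5: +6 new -> 25 infected
Step 6: +6 new -> 31 infected
Step 7: +3 new -> 34 infected
Step 8: +3 new -> 37 infected
Step 9: +2 new -> 39 infected
Step 10: +2 new -> 41 infected
Step 11: +0 new -> 41 infected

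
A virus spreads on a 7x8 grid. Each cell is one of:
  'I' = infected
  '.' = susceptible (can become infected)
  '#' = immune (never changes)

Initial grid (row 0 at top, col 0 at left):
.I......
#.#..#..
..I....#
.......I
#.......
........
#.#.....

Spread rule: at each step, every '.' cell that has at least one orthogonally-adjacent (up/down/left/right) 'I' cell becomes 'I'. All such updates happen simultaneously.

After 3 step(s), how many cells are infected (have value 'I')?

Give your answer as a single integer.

Step 0 (initial): 3 infected
Step 1: +8 new -> 11 infected
Step 2: +11 new -> 22 infected
Step 3: +12 new -> 34 infected

Answer: 34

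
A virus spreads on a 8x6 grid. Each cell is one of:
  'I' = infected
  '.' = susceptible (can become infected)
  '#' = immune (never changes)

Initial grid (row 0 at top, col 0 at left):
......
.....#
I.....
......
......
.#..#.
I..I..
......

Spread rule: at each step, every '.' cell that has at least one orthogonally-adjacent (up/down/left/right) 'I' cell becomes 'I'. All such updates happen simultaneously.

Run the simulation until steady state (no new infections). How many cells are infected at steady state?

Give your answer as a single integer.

Answer: 45

Derivation:
Step 0 (initial): 3 infected
Step 1: +10 new -> 13 infected
Step 2: +11 new -> 24 infected
Step 3: +10 new -> 34 infected
Step 4: +5 new -> 39 infected
Step 5: +4 new -> 43 infected
Step 6: +1 new -> 44 infected
Step 7: +1 new -> 45 infected
Step 8: +0 new -> 45 infected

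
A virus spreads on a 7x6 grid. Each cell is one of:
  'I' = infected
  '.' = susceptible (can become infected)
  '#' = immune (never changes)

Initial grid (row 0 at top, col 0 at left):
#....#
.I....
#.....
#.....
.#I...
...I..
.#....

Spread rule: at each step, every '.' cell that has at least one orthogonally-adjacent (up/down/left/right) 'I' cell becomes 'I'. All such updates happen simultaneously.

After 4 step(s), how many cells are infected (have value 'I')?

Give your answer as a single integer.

Answer: 35

Derivation:
Step 0 (initial): 3 infected
Step 1: +9 new -> 12 infected
Step 2: +10 new -> 22 infected
Step 3: +7 new -> 29 infected
Step 4: +6 new -> 35 infected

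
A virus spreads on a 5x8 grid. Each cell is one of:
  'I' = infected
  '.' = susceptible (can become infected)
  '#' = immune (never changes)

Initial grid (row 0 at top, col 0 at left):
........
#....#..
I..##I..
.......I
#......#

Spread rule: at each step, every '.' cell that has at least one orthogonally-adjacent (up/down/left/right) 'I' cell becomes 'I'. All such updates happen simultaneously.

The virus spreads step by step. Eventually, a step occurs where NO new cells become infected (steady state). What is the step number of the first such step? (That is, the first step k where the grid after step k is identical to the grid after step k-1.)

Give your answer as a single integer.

Step 0 (initial): 3 infected
Step 1: +6 new -> 9 infected
Step 2: +8 new -> 17 infected
Step 3: +8 new -> 25 infected
Step 4: +6 new -> 31 infected
Step 5: +3 new -> 34 infected
Step 6: +0 new -> 34 infected

Answer: 6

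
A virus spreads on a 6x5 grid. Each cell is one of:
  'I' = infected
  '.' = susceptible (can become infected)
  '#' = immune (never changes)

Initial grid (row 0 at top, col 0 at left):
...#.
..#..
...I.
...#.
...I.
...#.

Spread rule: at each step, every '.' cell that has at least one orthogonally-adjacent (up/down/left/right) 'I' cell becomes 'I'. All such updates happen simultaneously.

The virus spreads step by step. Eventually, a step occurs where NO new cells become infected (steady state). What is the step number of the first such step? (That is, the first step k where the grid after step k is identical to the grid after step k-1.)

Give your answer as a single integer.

Step 0 (initial): 2 infected
Step 1: +5 new -> 7 infected
Step 2: +7 new -> 14 infected
Step 3: +6 new -> 20 infected
Step 4: +4 new -> 24 infected
Step 5: +2 new -> 26 infected
Step 6: +0 new -> 26 infected

Answer: 6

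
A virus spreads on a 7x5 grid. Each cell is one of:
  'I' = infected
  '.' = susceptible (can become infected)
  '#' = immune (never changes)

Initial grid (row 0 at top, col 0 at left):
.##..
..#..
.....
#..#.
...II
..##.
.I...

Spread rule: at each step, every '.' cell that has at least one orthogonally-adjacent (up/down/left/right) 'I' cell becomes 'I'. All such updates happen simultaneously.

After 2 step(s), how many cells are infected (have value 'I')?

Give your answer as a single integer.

Answer: 15

Derivation:
Step 0 (initial): 3 infected
Step 1: +6 new -> 9 infected
Step 2: +6 new -> 15 infected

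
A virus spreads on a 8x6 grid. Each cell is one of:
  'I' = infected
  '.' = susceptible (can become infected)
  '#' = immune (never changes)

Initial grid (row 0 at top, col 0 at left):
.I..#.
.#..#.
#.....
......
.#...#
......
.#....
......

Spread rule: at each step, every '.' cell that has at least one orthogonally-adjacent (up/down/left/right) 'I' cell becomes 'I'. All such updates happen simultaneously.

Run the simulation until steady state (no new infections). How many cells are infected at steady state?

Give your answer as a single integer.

Answer: 41

Derivation:
Step 0 (initial): 1 infected
Step 1: +2 new -> 3 infected
Step 2: +3 new -> 6 infected
Step 3: +2 new -> 8 infected
Step 4: +3 new -> 11 infected
Step 5: +4 new -> 15 infected
Step 6: +5 new -> 20 infected
Step 7: +7 new -> 27 infected
Step 8: +5 new -> 32 infected
Step 9: +5 new -> 37 infected
Step 10: +3 new -> 40 infected
Step 11: +1 new -> 41 infected
Step 12: +0 new -> 41 infected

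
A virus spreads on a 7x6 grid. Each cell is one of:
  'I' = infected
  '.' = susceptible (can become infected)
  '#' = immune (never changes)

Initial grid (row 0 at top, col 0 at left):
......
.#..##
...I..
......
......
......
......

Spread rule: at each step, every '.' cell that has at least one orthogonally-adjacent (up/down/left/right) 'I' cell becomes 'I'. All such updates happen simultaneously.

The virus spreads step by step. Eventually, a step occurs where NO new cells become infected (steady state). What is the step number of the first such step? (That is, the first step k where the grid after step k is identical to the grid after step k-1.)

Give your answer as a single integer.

Step 0 (initial): 1 infected
Step 1: +4 new -> 5 infected
Step 2: +7 new -> 12 infected
Step 3: +8 new -> 20 infected
Step 4: +9 new -> 29 infected
Step 5: +6 new -> 35 infected
Step 6: +3 new -> 38 infected
Step 7: +1 new -> 39 infected
Step 8: +0 new -> 39 infected

Answer: 8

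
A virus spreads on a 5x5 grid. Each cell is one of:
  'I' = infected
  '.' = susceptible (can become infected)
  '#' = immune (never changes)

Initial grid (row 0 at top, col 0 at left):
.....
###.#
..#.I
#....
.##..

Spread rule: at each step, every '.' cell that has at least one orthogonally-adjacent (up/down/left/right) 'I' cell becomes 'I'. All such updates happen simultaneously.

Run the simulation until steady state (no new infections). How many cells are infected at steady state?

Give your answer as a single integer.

Step 0 (initial): 1 infected
Step 1: +2 new -> 3 infected
Step 2: +3 new -> 6 infected
Step 3: +3 new -> 9 infected
Step 4: +3 new -> 12 infected
Step 5: +2 new -> 14 infected
Step 6: +2 new -> 16 infected
Step 7: +0 new -> 16 infected

Answer: 16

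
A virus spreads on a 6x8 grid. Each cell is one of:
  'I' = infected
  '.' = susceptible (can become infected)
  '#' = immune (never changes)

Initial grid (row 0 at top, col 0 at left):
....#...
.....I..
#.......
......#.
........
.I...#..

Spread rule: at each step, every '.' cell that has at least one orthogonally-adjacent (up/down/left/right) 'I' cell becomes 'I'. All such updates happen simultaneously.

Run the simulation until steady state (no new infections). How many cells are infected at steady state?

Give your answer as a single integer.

Step 0 (initial): 2 infected
Step 1: +7 new -> 9 infected
Step 2: +10 new -> 19 infected
Step 3: +12 new -> 31 infected
Step 4: +7 new -> 38 infected
Step 5: +4 new -> 42 infected
Step 6: +2 new -> 44 infected
Step 7: +0 new -> 44 infected

Answer: 44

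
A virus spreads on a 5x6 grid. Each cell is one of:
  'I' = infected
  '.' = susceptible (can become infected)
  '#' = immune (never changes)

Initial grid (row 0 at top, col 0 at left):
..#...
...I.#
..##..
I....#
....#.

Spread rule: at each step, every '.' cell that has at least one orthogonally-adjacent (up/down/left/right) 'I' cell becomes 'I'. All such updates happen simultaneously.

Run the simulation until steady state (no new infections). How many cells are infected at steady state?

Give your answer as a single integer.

Answer: 23

Derivation:
Step 0 (initial): 2 infected
Step 1: +6 new -> 8 infected
Step 2: +7 new -> 15 infected
Step 3: +7 new -> 22 infected
Step 4: +1 new -> 23 infected
Step 5: +0 new -> 23 infected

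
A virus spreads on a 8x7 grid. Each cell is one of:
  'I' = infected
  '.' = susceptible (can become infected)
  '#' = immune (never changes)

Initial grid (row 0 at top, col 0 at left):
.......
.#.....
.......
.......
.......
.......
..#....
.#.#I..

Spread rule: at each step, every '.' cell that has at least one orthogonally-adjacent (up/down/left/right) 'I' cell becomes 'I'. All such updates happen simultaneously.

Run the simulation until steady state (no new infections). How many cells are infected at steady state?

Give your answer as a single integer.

Step 0 (initial): 1 infected
Step 1: +2 new -> 3 infected
Step 2: +4 new -> 7 infected
Step 3: +4 new -> 11 infected
Step 4: +5 new -> 16 infected
Step 5: +6 new -> 22 infected
Step 6: +8 new -> 30 infected
Step 7: +8 new -> 38 infected
Step 8: +7 new -> 45 infected
Step 9: +3 new -> 48 infected
Step 10: +2 new -> 50 infected
Step 11: +1 new -> 51 infected
Step 12: +0 new -> 51 infected

Answer: 51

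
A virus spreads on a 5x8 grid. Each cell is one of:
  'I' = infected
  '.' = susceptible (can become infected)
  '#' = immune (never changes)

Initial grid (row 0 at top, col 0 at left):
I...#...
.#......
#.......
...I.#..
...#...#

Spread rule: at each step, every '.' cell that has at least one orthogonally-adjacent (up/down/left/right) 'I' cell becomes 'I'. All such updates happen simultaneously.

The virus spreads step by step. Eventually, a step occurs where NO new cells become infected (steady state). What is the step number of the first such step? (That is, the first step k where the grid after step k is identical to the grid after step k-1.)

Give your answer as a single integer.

Step 0 (initial): 2 infected
Step 1: +5 new -> 7 infected
Step 2: +7 new -> 14 infected
Step 3: +8 new -> 22 infected
Step 4: +4 new -> 26 infected
Step 5: +4 new -> 30 infected
Step 6: +3 new -> 33 infected
Step 7: +1 new -> 34 infected
Step 8: +0 new -> 34 infected

Answer: 8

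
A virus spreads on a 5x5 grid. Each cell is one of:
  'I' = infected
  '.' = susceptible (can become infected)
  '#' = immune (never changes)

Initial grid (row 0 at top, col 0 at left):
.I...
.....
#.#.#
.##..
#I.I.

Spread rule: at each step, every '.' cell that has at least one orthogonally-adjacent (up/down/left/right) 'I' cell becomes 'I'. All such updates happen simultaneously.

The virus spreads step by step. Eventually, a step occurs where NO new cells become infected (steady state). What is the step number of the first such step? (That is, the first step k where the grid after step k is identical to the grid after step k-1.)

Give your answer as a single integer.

Answer: 5

Derivation:
Step 0 (initial): 3 infected
Step 1: +6 new -> 9 infected
Step 2: +6 new -> 15 infected
Step 3: +2 new -> 17 infected
Step 4: +1 new -> 18 infected
Step 5: +0 new -> 18 infected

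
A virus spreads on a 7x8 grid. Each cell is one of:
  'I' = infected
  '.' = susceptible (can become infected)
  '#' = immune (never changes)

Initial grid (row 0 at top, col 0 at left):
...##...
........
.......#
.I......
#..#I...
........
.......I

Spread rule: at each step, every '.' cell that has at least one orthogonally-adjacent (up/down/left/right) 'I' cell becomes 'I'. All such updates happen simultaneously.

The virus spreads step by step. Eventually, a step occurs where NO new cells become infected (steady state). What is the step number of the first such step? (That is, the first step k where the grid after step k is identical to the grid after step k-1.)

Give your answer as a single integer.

Step 0 (initial): 3 infected
Step 1: +9 new -> 12 infected
Step 2: +15 new -> 27 infected
Step 3: +12 new -> 39 infected
Step 4: +7 new -> 46 infected
Step 5: +2 new -> 48 infected
Step 6: +2 new -> 50 infected
Step 7: +1 new -> 51 infected
Step 8: +0 new -> 51 infected

Answer: 8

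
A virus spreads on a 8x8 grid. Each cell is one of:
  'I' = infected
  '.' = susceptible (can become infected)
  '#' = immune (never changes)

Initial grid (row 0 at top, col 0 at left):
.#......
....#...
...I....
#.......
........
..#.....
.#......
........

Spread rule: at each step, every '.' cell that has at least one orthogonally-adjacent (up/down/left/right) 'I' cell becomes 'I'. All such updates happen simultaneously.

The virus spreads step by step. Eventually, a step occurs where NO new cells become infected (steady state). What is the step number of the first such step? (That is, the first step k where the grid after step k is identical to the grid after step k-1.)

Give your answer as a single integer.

Step 0 (initial): 1 infected
Step 1: +4 new -> 5 infected
Step 2: +7 new -> 12 infected
Step 3: +11 new -> 23 infected
Step 4: +9 new -> 32 infected
Step 5: +11 new -> 43 infected
Step 6: +7 new -> 50 infected
Step 7: +5 new -> 55 infected
Step 8: +3 new -> 58 infected
Step 9: +1 new -> 59 infected
Step 10: +0 new -> 59 infected

Answer: 10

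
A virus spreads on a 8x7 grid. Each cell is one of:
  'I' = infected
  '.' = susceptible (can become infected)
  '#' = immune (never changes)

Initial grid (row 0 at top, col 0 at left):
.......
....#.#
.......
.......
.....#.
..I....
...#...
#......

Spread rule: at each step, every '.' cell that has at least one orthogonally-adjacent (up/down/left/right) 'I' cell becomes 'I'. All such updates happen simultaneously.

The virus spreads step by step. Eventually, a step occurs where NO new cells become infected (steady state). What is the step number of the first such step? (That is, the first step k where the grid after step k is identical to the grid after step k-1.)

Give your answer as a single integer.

Step 0 (initial): 1 infected
Step 1: +4 new -> 5 infected
Step 2: +7 new -> 12 infected
Step 3: +10 new -> 22 infected
Step 4: +8 new -> 30 infected
Step 5: +9 new -> 39 infected
Step 6: +6 new -> 45 infected
Step 7: +4 new -> 49 infected
Step 8: +1 new -> 50 infected
Step 9: +1 new -> 51 infected
Step 10: +0 new -> 51 infected

Answer: 10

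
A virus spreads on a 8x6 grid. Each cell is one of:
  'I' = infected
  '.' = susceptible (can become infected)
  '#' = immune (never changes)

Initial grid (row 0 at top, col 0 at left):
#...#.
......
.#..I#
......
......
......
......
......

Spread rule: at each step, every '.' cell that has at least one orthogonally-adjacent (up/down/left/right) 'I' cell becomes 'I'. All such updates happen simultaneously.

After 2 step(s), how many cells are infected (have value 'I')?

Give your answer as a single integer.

Step 0 (initial): 1 infected
Step 1: +3 new -> 4 infected
Step 2: +6 new -> 10 infected

Answer: 10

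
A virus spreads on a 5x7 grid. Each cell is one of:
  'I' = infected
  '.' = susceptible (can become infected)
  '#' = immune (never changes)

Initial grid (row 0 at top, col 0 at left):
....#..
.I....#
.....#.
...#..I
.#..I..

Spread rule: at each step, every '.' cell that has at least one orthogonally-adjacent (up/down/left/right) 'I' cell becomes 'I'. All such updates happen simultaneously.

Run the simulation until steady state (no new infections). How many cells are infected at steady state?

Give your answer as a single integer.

Step 0 (initial): 3 infected
Step 1: +10 new -> 13 infected
Step 2: +8 new -> 21 infected
Step 3: +5 new -> 26 infected
Step 4: +2 new -> 28 infected
Step 5: +1 new -> 29 infected
Step 6: +1 new -> 30 infected
Step 7: +0 new -> 30 infected

Answer: 30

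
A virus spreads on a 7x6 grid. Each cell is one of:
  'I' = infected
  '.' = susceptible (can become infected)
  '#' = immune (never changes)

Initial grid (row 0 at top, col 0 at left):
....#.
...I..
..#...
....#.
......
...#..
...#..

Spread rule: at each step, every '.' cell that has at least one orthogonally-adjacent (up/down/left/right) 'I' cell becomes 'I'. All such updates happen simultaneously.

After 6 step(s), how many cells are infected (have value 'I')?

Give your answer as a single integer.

Step 0 (initial): 1 infected
Step 1: +4 new -> 5 infected
Step 2: +5 new -> 10 infected
Step 3: +7 new -> 17 infected
Step 4: +6 new -> 23 infected
Step 5: +5 new -> 28 infected
Step 6: +5 new -> 33 infected

Answer: 33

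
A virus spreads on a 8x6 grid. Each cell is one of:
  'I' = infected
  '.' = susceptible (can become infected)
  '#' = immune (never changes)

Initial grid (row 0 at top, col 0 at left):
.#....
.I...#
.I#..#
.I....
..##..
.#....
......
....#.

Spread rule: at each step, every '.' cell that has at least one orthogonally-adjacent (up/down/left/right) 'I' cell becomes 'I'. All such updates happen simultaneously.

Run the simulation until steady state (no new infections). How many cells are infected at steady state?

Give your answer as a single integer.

Answer: 40

Derivation:
Step 0 (initial): 3 infected
Step 1: +6 new -> 9 infected
Step 2: +5 new -> 14 infected
Step 3: +5 new -> 19 infected
Step 4: +5 new -> 24 infected
Step 5: +5 new -> 29 infected
Step 6: +5 new -> 34 infected
Step 7: +4 new -> 38 infected
Step 8: +2 new -> 40 infected
Step 9: +0 new -> 40 infected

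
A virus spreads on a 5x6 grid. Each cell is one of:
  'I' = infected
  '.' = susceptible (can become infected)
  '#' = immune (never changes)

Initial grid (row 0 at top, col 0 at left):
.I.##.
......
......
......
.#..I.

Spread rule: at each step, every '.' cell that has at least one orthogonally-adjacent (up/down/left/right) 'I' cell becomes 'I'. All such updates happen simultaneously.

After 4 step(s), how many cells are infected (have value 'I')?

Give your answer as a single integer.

Step 0 (initial): 2 infected
Step 1: +6 new -> 8 infected
Step 2: +7 new -> 15 infected
Step 3: +8 new -> 23 infected
Step 4: +2 new -> 25 infected

Answer: 25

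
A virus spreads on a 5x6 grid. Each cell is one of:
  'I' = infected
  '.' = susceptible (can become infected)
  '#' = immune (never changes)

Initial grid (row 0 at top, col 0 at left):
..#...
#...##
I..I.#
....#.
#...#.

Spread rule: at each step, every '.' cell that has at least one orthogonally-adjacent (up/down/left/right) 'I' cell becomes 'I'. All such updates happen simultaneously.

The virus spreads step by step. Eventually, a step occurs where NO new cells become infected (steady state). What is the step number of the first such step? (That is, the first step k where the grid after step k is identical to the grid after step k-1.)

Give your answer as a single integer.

Step 0 (initial): 2 infected
Step 1: +6 new -> 8 infected
Step 2: +6 new -> 14 infected
Step 3: +4 new -> 18 infected
Step 4: +2 new -> 20 infected
Step 5: +0 new -> 20 infected

Answer: 5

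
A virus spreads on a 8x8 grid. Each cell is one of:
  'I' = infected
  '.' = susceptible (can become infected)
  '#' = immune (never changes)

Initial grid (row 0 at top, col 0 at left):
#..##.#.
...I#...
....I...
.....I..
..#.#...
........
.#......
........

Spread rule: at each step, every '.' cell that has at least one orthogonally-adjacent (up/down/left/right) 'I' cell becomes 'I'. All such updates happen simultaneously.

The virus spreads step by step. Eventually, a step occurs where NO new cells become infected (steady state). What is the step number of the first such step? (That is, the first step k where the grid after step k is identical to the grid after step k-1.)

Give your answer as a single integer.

Step 0 (initial): 3 infected
Step 1: +6 new -> 9 infected
Step 2: +9 new -> 18 infected
Step 3: +12 new -> 30 infected
Step 4: +8 new -> 38 infected
Step 5: +8 new -> 46 infected
Step 6: +5 new -> 51 infected
Step 7: +2 new -> 53 infected
Step 8: +2 new -> 55 infected
Step 9: +1 new -> 56 infected
Step 10: +0 new -> 56 infected

Answer: 10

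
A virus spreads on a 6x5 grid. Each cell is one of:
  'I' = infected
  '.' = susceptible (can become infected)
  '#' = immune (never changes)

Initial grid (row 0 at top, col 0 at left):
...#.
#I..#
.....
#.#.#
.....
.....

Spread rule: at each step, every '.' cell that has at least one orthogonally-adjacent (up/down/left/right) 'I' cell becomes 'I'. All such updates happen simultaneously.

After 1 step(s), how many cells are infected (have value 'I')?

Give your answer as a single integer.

Step 0 (initial): 1 infected
Step 1: +3 new -> 4 infected

Answer: 4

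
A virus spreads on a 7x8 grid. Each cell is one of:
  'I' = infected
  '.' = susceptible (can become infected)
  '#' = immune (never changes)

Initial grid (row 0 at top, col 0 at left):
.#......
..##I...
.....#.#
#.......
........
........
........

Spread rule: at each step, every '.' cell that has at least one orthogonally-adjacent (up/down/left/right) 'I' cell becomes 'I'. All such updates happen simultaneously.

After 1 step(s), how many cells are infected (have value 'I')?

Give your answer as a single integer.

Answer: 4

Derivation:
Step 0 (initial): 1 infected
Step 1: +3 new -> 4 infected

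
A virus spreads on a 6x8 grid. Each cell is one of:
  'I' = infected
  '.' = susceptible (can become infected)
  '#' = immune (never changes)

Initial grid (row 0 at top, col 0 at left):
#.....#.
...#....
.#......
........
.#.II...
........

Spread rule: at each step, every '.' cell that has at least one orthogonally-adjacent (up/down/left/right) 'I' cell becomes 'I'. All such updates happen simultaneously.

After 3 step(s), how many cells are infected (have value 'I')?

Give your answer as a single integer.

Answer: 23

Derivation:
Step 0 (initial): 2 infected
Step 1: +6 new -> 8 infected
Step 2: +7 new -> 15 infected
Step 3: +8 new -> 23 infected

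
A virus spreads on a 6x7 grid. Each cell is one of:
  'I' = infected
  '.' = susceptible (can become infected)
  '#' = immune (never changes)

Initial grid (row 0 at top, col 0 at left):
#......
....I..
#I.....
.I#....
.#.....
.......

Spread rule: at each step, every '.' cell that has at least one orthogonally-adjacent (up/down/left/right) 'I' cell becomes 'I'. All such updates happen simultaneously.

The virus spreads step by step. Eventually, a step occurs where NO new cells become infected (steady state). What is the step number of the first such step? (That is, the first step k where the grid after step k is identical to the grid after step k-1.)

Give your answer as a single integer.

Step 0 (initial): 3 infected
Step 1: +7 new -> 10 infected
Step 2: +10 new -> 20 infected
Step 3: +7 new -> 27 infected
Step 4: +5 new -> 32 infected
Step 5: +5 new -> 37 infected
Step 6: +1 new -> 38 infected
Step 7: +0 new -> 38 infected

Answer: 7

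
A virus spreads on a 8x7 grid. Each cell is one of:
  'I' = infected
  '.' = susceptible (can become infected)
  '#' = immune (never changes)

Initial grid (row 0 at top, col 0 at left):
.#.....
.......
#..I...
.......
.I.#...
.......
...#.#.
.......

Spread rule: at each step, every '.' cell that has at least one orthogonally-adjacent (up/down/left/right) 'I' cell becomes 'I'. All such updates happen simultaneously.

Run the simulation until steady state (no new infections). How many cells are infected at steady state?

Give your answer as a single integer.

Answer: 51

Derivation:
Step 0 (initial): 2 infected
Step 1: +8 new -> 10 infected
Step 2: +11 new -> 21 infected
Step 3: +11 new -> 32 infected
Step 4: +8 new -> 40 infected
Step 5: +6 new -> 46 infected
Step 6: +2 new -> 48 infected
Step 7: +2 new -> 50 infected
Step 8: +1 new -> 51 infected
Step 9: +0 new -> 51 infected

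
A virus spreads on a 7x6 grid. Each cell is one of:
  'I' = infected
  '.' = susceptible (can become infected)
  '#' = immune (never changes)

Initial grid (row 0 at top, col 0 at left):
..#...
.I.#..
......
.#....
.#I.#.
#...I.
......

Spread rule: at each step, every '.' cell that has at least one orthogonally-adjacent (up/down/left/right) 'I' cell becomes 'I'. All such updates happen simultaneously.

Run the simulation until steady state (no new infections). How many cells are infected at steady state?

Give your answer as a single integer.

Answer: 36

Derivation:
Step 0 (initial): 3 infected
Step 1: +10 new -> 13 infected
Step 2: +9 new -> 22 infected
Step 3: +5 new -> 27 infected
Step 4: +4 new -> 31 infected
Step 5: +2 new -> 33 infected
Step 6: +2 new -> 35 infected
Step 7: +1 new -> 36 infected
Step 8: +0 new -> 36 infected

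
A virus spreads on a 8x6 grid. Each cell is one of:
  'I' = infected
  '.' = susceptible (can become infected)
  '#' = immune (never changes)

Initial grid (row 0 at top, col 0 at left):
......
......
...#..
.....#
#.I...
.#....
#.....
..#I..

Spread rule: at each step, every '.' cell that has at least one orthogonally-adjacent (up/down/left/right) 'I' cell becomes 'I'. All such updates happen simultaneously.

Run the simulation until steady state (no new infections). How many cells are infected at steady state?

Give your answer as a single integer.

Answer: 41

Derivation:
Step 0 (initial): 2 infected
Step 1: +6 new -> 8 infected
Step 2: +8 new -> 16 infected
Step 3: +8 new -> 24 infected
Step 4: +7 new -> 31 infected
Step 5: +6 new -> 37 infected
Step 6: +3 new -> 40 infected
Step 7: +1 new -> 41 infected
Step 8: +0 new -> 41 infected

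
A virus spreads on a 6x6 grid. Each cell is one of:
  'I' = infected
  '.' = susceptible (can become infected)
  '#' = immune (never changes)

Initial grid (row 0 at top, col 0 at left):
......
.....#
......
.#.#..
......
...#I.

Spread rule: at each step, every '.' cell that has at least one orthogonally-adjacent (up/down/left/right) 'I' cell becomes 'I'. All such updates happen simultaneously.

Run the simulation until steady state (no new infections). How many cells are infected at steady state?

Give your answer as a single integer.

Answer: 32

Derivation:
Step 0 (initial): 1 infected
Step 1: +2 new -> 3 infected
Step 2: +3 new -> 6 infected
Step 3: +3 new -> 9 infected
Step 4: +6 new -> 15 infected
Step 5: +5 new -> 20 infected
Step 6: +6 new -> 26 infected
Step 7: +3 new -> 29 infected
Step 8: +2 new -> 31 infected
Step 9: +1 new -> 32 infected
Step 10: +0 new -> 32 infected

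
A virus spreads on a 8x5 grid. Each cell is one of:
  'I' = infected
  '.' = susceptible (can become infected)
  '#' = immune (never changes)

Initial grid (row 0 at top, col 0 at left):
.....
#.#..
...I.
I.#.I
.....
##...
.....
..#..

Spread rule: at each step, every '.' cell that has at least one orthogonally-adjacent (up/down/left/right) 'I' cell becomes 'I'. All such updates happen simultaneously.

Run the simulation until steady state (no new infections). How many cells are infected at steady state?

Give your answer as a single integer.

Answer: 34

Derivation:
Step 0 (initial): 3 infected
Step 1: +8 new -> 11 infected
Step 2: +6 new -> 17 infected
Step 3: +6 new -> 23 infected
Step 4: +4 new -> 27 infected
Step 5: +3 new -> 30 infected
Step 6: +1 new -> 31 infected
Step 7: +2 new -> 33 infected
Step 8: +1 new -> 34 infected
Step 9: +0 new -> 34 infected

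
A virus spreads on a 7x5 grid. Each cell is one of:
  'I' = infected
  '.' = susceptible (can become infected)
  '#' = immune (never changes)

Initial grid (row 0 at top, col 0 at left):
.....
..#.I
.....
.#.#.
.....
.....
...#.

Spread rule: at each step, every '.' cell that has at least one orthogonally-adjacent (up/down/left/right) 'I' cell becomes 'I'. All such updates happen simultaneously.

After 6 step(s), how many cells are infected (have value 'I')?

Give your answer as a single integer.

Step 0 (initial): 1 infected
Step 1: +3 new -> 4 infected
Step 2: +3 new -> 7 infected
Step 3: +3 new -> 10 infected
Step 4: +5 new -> 15 infected
Step 5: +6 new -> 21 infected
Step 6: +4 new -> 25 infected

Answer: 25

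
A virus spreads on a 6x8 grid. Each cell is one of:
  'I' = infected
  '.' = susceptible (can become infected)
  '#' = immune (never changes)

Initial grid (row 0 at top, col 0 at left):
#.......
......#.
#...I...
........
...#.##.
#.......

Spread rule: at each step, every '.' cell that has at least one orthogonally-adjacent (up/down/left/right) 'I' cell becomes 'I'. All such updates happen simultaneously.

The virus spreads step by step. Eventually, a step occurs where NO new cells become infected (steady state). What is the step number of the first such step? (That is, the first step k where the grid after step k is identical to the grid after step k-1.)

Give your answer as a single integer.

Answer: 7

Derivation:
Step 0 (initial): 1 infected
Step 1: +4 new -> 5 infected
Step 2: +8 new -> 13 infected
Step 3: +8 new -> 21 infected
Step 4: +9 new -> 30 infected
Step 5: +8 new -> 38 infected
Step 6: +3 new -> 41 infected
Step 7: +0 new -> 41 infected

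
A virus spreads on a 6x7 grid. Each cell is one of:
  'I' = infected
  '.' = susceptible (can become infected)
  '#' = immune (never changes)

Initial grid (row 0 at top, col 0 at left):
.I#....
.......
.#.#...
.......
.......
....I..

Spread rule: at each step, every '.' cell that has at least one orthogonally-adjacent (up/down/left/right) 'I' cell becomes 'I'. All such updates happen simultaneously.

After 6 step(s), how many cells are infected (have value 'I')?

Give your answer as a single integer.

Step 0 (initial): 2 infected
Step 1: +5 new -> 7 infected
Step 2: +7 new -> 14 infected
Step 3: +9 new -> 23 infected
Step 4: +8 new -> 31 infected
Step 5: +5 new -> 36 infected
Step 6: +2 new -> 38 infected

Answer: 38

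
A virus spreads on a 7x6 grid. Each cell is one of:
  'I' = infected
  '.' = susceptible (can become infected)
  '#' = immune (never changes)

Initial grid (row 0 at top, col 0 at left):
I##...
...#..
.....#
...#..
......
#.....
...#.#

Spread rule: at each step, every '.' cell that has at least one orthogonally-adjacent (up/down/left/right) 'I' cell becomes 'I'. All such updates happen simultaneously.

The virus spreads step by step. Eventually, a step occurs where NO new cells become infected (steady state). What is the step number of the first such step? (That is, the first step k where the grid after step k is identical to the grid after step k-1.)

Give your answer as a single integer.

Answer: 11

Derivation:
Step 0 (initial): 1 infected
Step 1: +1 new -> 2 infected
Step 2: +2 new -> 4 infected
Step 3: +3 new -> 7 infected
Step 4: +3 new -> 10 infected
Step 5: +3 new -> 13 infected
Step 6: +3 new -> 16 infected
Step 7: +5 new -> 21 infected
Step 8: +7 new -> 28 infected
Step 9: +4 new -> 32 infected
Step 10: +2 new -> 34 infected
Step 11: +0 new -> 34 infected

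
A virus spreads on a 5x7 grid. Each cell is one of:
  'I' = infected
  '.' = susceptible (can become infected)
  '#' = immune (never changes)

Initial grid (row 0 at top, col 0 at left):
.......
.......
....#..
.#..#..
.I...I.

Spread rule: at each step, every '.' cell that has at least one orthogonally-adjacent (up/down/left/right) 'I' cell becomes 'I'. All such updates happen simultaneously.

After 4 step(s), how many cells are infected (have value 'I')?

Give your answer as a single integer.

Step 0 (initial): 2 infected
Step 1: +5 new -> 7 infected
Step 2: +5 new -> 12 infected
Step 3: +5 new -> 17 infected
Step 4: +7 new -> 24 infected

Answer: 24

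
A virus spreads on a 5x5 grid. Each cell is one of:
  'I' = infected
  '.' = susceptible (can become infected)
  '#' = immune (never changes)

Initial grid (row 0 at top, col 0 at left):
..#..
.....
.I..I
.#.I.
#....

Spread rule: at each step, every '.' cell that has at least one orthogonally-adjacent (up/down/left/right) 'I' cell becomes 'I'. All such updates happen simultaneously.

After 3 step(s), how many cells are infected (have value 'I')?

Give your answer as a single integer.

Step 0 (initial): 3 infected
Step 1: +8 new -> 11 infected
Step 2: +8 new -> 19 infected
Step 3: +3 new -> 22 infected

Answer: 22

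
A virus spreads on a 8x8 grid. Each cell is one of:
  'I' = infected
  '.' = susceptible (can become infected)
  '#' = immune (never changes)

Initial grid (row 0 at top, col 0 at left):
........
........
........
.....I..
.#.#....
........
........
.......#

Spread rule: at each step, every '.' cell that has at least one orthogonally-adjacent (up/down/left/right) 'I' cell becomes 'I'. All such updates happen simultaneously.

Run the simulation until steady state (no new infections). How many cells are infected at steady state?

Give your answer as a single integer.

Answer: 61

Derivation:
Step 0 (initial): 1 infected
Step 1: +4 new -> 5 infected
Step 2: +8 new -> 13 infected
Step 3: +10 new -> 23 infected
Step 4: +12 new -> 35 infected
Step 5: +10 new -> 45 infected
Step 6: +7 new -> 52 infected
Step 7: +5 new -> 57 infected
Step 8: +3 new -> 60 infected
Step 9: +1 new -> 61 infected
Step 10: +0 new -> 61 infected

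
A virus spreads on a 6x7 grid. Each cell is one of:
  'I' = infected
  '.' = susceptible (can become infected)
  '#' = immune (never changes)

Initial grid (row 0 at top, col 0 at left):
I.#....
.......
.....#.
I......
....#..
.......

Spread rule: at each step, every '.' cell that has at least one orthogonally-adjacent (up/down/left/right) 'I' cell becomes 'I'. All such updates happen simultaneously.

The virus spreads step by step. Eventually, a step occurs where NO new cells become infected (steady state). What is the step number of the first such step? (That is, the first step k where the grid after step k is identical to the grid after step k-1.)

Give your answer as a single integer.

Answer: 9

Derivation:
Step 0 (initial): 2 infected
Step 1: +5 new -> 7 infected
Step 2: +5 new -> 12 infected
Step 3: +5 new -> 17 infected
Step 4: +5 new -> 22 infected
Step 5: +5 new -> 27 infected
Step 6: +5 new -> 32 infected
Step 7: +5 new -> 37 infected
Step 8: +2 new -> 39 infected
Step 9: +0 new -> 39 infected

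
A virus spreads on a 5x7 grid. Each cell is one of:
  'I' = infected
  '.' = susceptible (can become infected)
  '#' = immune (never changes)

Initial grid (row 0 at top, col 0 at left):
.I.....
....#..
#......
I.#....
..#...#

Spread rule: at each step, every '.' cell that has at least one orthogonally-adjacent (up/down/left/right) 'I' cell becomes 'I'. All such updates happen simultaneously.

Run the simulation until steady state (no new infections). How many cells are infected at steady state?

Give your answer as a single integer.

Step 0 (initial): 2 infected
Step 1: +5 new -> 7 infected
Step 2: +5 new -> 12 infected
Step 3: +3 new -> 15 infected
Step 4: +2 new -> 17 infected
Step 5: +4 new -> 21 infected
Step 6: +4 new -> 25 infected
Step 7: +3 new -> 28 infected
Step 8: +2 new -> 30 infected
Step 9: +0 new -> 30 infected

Answer: 30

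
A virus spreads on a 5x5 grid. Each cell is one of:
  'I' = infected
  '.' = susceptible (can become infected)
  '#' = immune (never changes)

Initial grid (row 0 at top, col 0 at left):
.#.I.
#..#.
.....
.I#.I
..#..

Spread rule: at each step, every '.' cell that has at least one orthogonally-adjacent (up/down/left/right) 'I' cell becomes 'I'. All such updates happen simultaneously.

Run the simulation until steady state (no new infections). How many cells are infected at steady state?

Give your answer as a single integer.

Answer: 19

Derivation:
Step 0 (initial): 3 infected
Step 1: +8 new -> 11 infected
Step 2: +8 new -> 19 infected
Step 3: +0 new -> 19 infected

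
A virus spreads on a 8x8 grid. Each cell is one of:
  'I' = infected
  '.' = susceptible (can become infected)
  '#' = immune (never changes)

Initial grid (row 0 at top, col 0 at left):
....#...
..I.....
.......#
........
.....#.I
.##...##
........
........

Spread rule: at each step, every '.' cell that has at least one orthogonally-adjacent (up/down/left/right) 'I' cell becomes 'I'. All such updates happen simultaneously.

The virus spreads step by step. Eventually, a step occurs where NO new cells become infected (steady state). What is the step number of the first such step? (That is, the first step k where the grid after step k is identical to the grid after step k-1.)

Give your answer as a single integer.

Answer: 12

Derivation:
Step 0 (initial): 2 infected
Step 1: +6 new -> 8 infected
Step 2: +8 new -> 16 infected
Step 3: +9 new -> 25 infected
Step 4: +7 new -> 32 infected
Step 5: +5 new -> 37 infected
Step 6: +4 new -> 41 infected
Step 7: +5 new -> 46 infected
Step 8: +5 new -> 51 infected
Step 9: +3 new -> 54 infected
Step 10: +2 new -> 56 infected
Step 11: +1 new -> 57 infected
Step 12: +0 new -> 57 infected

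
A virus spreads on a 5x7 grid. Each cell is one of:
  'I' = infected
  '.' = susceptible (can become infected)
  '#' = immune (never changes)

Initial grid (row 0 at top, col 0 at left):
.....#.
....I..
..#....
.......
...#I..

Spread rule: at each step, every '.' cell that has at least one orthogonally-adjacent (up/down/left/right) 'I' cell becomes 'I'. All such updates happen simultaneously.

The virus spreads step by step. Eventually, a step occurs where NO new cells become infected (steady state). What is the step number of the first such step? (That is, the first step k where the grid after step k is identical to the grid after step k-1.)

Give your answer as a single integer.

Answer: 7

Derivation:
Step 0 (initial): 2 infected
Step 1: +6 new -> 8 infected
Step 2: +8 new -> 16 infected
Step 3: +6 new -> 22 infected
Step 4: +5 new -> 27 infected
Step 5: +4 new -> 31 infected
Step 6: +1 new -> 32 infected
Step 7: +0 new -> 32 infected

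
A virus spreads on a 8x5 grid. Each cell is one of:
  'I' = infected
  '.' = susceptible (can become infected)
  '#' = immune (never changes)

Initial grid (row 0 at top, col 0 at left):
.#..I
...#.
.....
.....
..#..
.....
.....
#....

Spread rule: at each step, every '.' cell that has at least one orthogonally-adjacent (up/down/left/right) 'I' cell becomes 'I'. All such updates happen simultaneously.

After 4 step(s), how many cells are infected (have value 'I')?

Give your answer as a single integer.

Step 0 (initial): 1 infected
Step 1: +2 new -> 3 infected
Step 2: +2 new -> 5 infected
Step 3: +3 new -> 8 infected
Step 4: +4 new -> 12 infected

Answer: 12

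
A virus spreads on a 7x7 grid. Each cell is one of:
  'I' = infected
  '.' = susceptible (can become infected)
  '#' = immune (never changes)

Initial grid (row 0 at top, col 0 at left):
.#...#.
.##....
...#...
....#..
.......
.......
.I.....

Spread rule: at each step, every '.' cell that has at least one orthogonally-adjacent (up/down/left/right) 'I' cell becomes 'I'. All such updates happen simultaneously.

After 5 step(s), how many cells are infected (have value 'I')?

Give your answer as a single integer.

Step 0 (initial): 1 infected
Step 1: +3 new -> 4 infected
Step 2: +4 new -> 8 infected
Step 3: +5 new -> 13 infected
Step 4: +6 new -> 19 infected
Step 5: +6 new -> 25 infected

Answer: 25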